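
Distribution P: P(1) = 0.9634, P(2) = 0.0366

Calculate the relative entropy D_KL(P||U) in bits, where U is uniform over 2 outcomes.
0.7735 bits

U(i) = 1/2 for all i

D_KL(P||U) = Σ P(x) log₂(P(x) / (1/2))
           = Σ P(x) log₂(P(x)) + log₂(2)
           = log₂(2) - H(P)

H(P) = -Σ P(x) log₂(P(x)):
  -P(1)·log₂(P(1)) = -(0.9634)·log₂(0.9634) = 0.05182
  -P(2)·log₂(P(2)) = -(0.0366)·log₂(0.0366) = 0.17466
H(P) = 0.05182 + 0.17466 = 0.22648 bits

log₂(2) = 1.00000 bits

D_KL(P||U) = 1.00000 - 0.22648 = 0.77352 ≈ 0.7735 bits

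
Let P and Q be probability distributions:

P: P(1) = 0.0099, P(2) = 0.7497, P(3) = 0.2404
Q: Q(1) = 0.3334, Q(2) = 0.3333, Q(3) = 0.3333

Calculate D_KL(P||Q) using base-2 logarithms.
0.7132 bits

D_KL(P||Q) = Σ P(x) log₂(P(x)/Q(x))

Computing term by term:
  P(1)·log₂(P(1)/Q(1)) = 0.0099·log₂(0.0099/0.3334) = -0.05023
  P(2)·log₂(P(2)/Q(2)) = 0.7497·log₂(0.7497/0.3333) = 0.87677
  P(3)·log₂(P(3)/Q(3)) = 0.2404·log₂(0.2404/0.3333) = -0.11332

D_KL(P||Q) = -0.05023 + 0.87677 - 0.11332 = 0.71322 ≈ 0.7132 bits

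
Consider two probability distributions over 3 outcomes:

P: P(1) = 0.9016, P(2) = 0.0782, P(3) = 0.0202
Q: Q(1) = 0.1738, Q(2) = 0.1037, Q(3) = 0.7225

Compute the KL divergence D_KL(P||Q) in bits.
2.0053 bits

D_KL(P||Q) = Σ P(x) log₂(P(x)/Q(x))

Computing term by term:
  P(1)·log₂(P(1)/Q(1)) = 0.9016·log₂(0.9016/0.1738) = 2.14135
  P(2)·log₂(P(2)/Q(2)) = 0.0782·log₂(0.0782/0.1037) = -0.03184
  P(3)·log₂(P(3)/Q(3)) = 0.0202·log₂(0.0202/0.7225) = -0.10424

D_KL(P||Q) = 2.14135 - 0.03184 - 0.10424 = 2.00527 ≈ 2.0053 bits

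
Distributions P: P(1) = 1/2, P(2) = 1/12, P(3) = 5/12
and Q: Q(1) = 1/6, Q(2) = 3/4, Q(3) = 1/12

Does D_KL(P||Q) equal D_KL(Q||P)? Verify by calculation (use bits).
D_KL(P||Q) = 1.4958 bits, D_KL(Q||P) = 1.9198 bits. No — D_KL(P||Q) ≠ D_KL(Q||P) for this pair.

D_KL(P||Q) = Σ P(x) log₂(P(x)/Q(x))

Computing term by term:
  P(1)·log₂(P(1)/Q(1)) = (1/2)·log₂((1/2)/(1/6)) = 0.79248
  P(2)·log₂(P(2)/Q(2)) = (1/12)·log₂((1/12)/(3/4)) = -0.26416
  P(3)·log₂(P(3)/Q(3)) = (5/12)·log₂((5/12)/(1/12)) = 0.96747

D_KL(P||Q) = 0.79248 - 0.26416 + 0.96747 = 1.49579 ≈ 1.4958 bits

D_KL(Q||P) = Σ Q(x) log₂(Q(x)/P(x))

Computing term by term:
  Q(1)·log₂(Q(1)/P(1)) = (1/6)·log₂((1/6)/(1/2)) = -0.26416
  Q(2)·log₂(Q(2)/P(2)) = (3/4)·log₂((3/4)/(1/12)) = 2.37744
  Q(3)·log₂(Q(3)/P(3)) = (1/12)·log₂((1/12)/(5/12)) = -0.19349

D_KL(Q||P) = -0.26416 + 2.37744 - 0.19349 = 1.91979 ≈ 1.9198 bits

These are NOT equal (difference: 0.4240 bits). KL divergence is asymmetric: D_KL(P||Q) ≠ D_KL(Q||P) in general.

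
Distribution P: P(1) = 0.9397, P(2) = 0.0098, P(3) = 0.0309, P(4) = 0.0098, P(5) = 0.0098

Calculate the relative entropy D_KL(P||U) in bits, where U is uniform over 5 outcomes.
1.8864 bits

U(i) = 1/5 for all i

D_KL(P||U) = Σ P(x) log₂(P(x) / (1/5))
           = Σ P(x) log₂(P(x)) + log₂(5)
           = log₂(5) - H(P)

H(P) = -Σ P(x) log₂(P(x)):
  -P(1)·log₂(P(1)) = -(0.9397)·log₂(0.9397) = 0.08432
  -P(2)·log₂(P(2)) = -(0.0098)·log₂(0.0098) = 0.06540
  -P(3)·log₂(P(3)) = -(0.0309)·log₂(0.0309) = 0.15500
  -P(4)·log₂(P(4)) = -(0.0098)·log₂(0.0098) = 0.06540
  -P(5)·log₂(P(5)) = -(0.0098)·log₂(0.0098) = 0.06540
H(P) = 0.08432 + 0.06540 + 0.15500 + 0.06540 + 0.06540 = 0.43552 bits

log₂(5) = 2.32193 bits

D_KL(P||U) = 2.32193 - 0.43552 = 1.88641 ≈ 1.8864 bits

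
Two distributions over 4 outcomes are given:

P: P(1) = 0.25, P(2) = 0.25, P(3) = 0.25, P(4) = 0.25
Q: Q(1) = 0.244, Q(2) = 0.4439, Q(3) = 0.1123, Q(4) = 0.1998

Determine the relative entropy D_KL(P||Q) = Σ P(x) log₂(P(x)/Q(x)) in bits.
0.1712 bits

D_KL(P||Q) = Σ P(x) log₂(P(x)/Q(x))

Computing term by term:
  P(1)·log₂(P(1)/Q(1)) = 0.25·log₂(0.25/0.244) = 0.00876
  P(2)·log₂(P(2)/Q(2)) = 0.25·log₂(0.25/0.4439) = -0.20708
  P(3)·log₂(P(3)/Q(3)) = 0.25·log₂(0.25/0.1123) = 0.28864
  P(4)·log₂(P(4)/Q(4)) = 0.25·log₂(0.25/0.1998) = 0.08084

D_KL(P||Q) = 0.00876 - 0.20708 + 0.28864 + 0.08084 = 0.17116 ≈ 0.1712 bits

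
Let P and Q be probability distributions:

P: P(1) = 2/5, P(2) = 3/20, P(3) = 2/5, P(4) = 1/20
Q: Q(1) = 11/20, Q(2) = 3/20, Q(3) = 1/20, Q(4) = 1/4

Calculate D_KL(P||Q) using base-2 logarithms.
0.9001 bits

D_KL(P||Q) = Σ P(x) log₂(P(x)/Q(x))

Computing term by term:
  P(1)·log₂(P(1)/Q(1)) = (2/5)·log₂((2/5)/(11/20)) = -0.18377
  P(2)·log₂(P(2)/Q(2)) = (3/20)·log₂((3/20)/(3/20)) = 0.00000
  P(3)·log₂(P(3)/Q(3)) = (2/5)·log₂((2/5)/(1/20)) = 1.20000
  P(4)·log₂(P(4)/Q(4)) = (1/20)·log₂((1/20)/(1/4)) = -0.11610

D_KL(P||Q) = -0.18377 + 0.00000 + 1.20000 - 0.11610 = 0.90013 ≈ 0.9001 bits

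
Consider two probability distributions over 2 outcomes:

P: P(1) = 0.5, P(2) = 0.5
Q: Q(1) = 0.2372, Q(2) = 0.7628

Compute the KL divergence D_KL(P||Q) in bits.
0.2332 bits

D_KL(P||Q) = Σ P(x) log₂(P(x)/Q(x))

Computing term by term:
  P(1)·log₂(P(1)/Q(1)) = 0.5·log₂(0.5/0.2372) = 0.53791
  P(2)·log₂(P(2)/Q(2)) = 0.5·log₂(0.5/0.7628) = -0.30469

D_KL(P||Q) = 0.53791 - 0.30469 = 0.23322 ≈ 0.2332 bits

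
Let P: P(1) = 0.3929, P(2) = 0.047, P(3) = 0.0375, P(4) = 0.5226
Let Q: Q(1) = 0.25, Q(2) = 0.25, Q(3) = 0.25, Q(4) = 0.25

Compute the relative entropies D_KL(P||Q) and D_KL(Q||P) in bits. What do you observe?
D_KL(P||Q) = 0.5962 bits, D_KL(Q||P) = 0.8580 bits. The two directions give different values (D_KL(Q||P) exceeds D_KL(P||Q) by 0.2618 bits): KL divergence is asymmetric.

D_KL(P||Q) = Σ P(x) log₂(P(x)/Q(x))

Computing term by term:
  P(1)·log₂(P(1)/Q(1)) = 0.3929·log₂(0.3929/0.25) = 0.25626
  P(2)·log₂(P(2)/Q(2)) = 0.047·log₂(0.047/0.25) = -0.11333
  P(3)·log₂(P(3)/Q(3)) = 0.0375·log₂(0.0375/0.25) = -0.10264
  P(4)·log₂(P(4)/Q(4)) = 0.5226·log₂(0.5226/0.25) = 0.55593

D_KL(P||Q) = 0.25626 - 0.11333 - 0.10264 + 0.55593 = 0.59622 ≈ 0.5962 bits

D_KL(Q||P) = Σ Q(x) log₂(Q(x)/P(x))

Computing term by term:
  Q(1)·log₂(Q(1)/P(1)) = 0.25·log₂(0.25/0.3929) = -0.16306
  Q(2)·log₂(Q(2)/P(2)) = 0.25·log₂(0.25/0.047) = 0.60280
  Q(3)·log₂(Q(3)/P(3)) = 0.25·log₂(0.25/0.0375) = 0.68424
  Q(4)·log₂(Q(4)/P(4)) = 0.25·log₂(0.25/0.5226) = -0.26594

D_KL(Q||P) = -0.16306 + 0.60280 + 0.68424 - 0.26594 = 0.85804 ≈ 0.8580 bits

These are NOT equal (difference: 0.2618 bits). KL divergence is asymmetric: D_KL(P||Q) ≠ D_KL(Q||P) in general.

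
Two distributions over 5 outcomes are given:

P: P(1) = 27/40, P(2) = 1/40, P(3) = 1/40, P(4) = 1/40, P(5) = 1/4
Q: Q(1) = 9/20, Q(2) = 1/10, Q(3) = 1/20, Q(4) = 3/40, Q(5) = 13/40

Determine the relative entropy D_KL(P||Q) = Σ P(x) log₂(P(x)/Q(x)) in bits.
0.1856 bits

D_KL(P||Q) = Σ P(x) log₂(P(x)/Q(x))

Computing term by term:
  P(1)·log₂(P(1)/Q(1)) = (27/40)·log₂((27/40)/(9/20)) = 0.39485
  P(2)·log₂(P(2)/Q(2)) = (1/40)·log₂((1/40)/(1/10)) = -0.05000
  P(3)·log₂(P(3)/Q(3)) = (1/40)·log₂((1/40)/(1/20)) = -0.02500
  P(4)·log₂(P(4)/Q(4)) = (1/40)·log₂((1/40)/(3/40)) = -0.03962
  P(5)·log₂(P(5)/Q(5)) = (1/4)·log₂((1/4)/(13/40)) = -0.09463

D_KL(P||Q) = 0.39485 - 0.05000 - 0.02500 - 0.03962 - 0.09463 = 0.18560 ≈ 0.1856 bits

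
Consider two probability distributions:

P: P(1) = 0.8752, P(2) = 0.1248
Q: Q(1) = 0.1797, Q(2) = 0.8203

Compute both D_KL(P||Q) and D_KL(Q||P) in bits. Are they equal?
D_KL(P||Q) = 1.6600 bits, D_KL(Q||P) = 1.8179 bits. No, they are not equal.

D_KL(P||Q) = Σ P(x) log₂(P(x)/Q(x))

Computing term by term:
  P(1)·log₂(P(1)/Q(1)) = 0.8752·log₂(0.8752/0.1797) = 1.99898
  P(2)·log₂(P(2)/Q(2)) = 0.1248·log₂(0.1248/0.8203) = -0.33902

D_KL(P||Q) = 1.99898 - 0.33902 = 1.65996 ≈ 1.6600 bits

D_KL(Q||P) = Σ Q(x) log₂(Q(x)/P(x))

Computing term by term:
  Q(1)·log₂(Q(1)/P(1)) = 0.1797·log₂(0.1797/0.8752) = -0.41044
  Q(2)·log₂(Q(2)/P(2)) = 0.8203·log₂(0.8203/0.1248) = 2.22837

D_KL(Q||P) = -0.41044 + 2.22837 = 1.81793 ≈ 1.8179 bits

These are NOT equal (difference: 0.1579 bits). KL divergence is asymmetric: D_KL(P||Q) ≠ D_KL(Q||P) in general.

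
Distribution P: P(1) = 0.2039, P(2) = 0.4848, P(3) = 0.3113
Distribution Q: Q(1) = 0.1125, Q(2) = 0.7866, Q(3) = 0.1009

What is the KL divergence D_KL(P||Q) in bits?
0.3424 bits

D_KL(P||Q) = Σ P(x) log₂(P(x)/Q(x))

Computing term by term:
  P(1)·log₂(P(1)/Q(1)) = 0.2039·log₂(0.2039/0.1125) = 0.17493
  P(2)·log₂(P(2)/Q(2)) = 0.4848·log₂(0.4848/0.7866) = -0.33851
  P(3)·log₂(P(3)/Q(3)) = 0.3113·log₂(0.3113/0.1009) = 0.50598

D_KL(P||Q) = 0.17493 - 0.33851 + 0.50598 = 0.34240 ≈ 0.3424 bits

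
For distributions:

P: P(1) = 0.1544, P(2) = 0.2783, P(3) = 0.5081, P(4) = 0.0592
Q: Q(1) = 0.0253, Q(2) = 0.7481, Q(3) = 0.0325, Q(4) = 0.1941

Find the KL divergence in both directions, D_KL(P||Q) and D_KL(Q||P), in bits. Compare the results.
D_KL(P||Q) = 1.9199 bits, D_KL(Q||P) = 1.2048 bits. D_KL(P||Q) is larger than D_KL(Q||P) by 0.7151 bits; the two directions differ.

D_KL(P||Q) = Σ P(x) log₂(P(x)/Q(x))

Computing term by term:
  P(1)·log₂(P(1)/Q(1)) = 0.1544·log₂(0.1544/0.0253) = 0.40290
  P(2)·log₂(P(2)/Q(2)) = 0.2783·log₂(0.2783/0.7481) = -0.39702
  P(3)·log₂(P(3)/Q(3)) = 0.5081·log₂(0.5081/0.0325) = 2.01543
  P(4)·log₂(P(4)/Q(4)) = 0.0592·log₂(0.0592/0.1941) = -0.10142

D_KL(P||Q) = 0.40290 - 0.39702 + 2.01543 - 0.10142 = 1.91989 ≈ 1.9199 bits

D_KL(Q||P) = Σ Q(x) log₂(Q(x)/P(x))

Computing term by term:
  Q(1)·log₂(Q(1)/P(1)) = 0.0253·log₂(0.0253/0.1544) = -0.06602
  Q(2)·log₂(Q(2)/P(2)) = 0.7481·log₂(0.7481/0.2783) = 1.06723
  Q(3)·log₂(Q(3)/P(3)) = 0.0325·log₂(0.0325/0.5081) = -0.12891
  Q(4)·log₂(Q(4)/P(4)) = 0.1941·log₂(0.1941/0.0592) = 0.33252

D_KL(Q||P) = -0.06602 + 1.06723 - 0.12891 + 0.33252 = 1.20482 ≈ 1.2048 bits

These are NOT equal (difference: 0.7151 bits). KL divergence is asymmetric: D_KL(P||Q) ≠ D_KL(Q||P) in general.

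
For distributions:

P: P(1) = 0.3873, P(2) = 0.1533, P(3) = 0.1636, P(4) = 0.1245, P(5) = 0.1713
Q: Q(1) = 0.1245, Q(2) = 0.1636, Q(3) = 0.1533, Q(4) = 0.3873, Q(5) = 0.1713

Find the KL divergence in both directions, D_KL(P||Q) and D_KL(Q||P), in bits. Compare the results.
D_KL(P||Q) = 0.4313 bits, D_KL(Q||P) = 0.4313 bits. The two directions give exactly the same value for this pair.

D_KL(P||Q) = Σ P(x) log₂(P(x)/Q(x))

Computing term by term:
  P(1)·log₂(P(1)/Q(1)) = 0.3873·log₂(0.3873/0.1245) = 0.63413
  P(2)·log₂(P(2)/Q(2)) = 0.1533·log₂(0.1533/0.1636) = -0.01438
  P(3)·log₂(P(3)/Q(3)) = 0.1636·log₂(0.1636/0.1533) = 0.01535
  P(4)·log₂(P(4)/Q(4)) = 0.1245·log₂(0.1245/0.3873) = -0.20384
  P(5)·log₂(P(5)/Q(5)) = 0.1713·log₂(0.1713/0.1713) = 0.00000

D_KL(P||Q) = 0.63413 - 0.01438 + 0.01535 - 0.20384 + 0.00000 = 0.43126 ≈ 0.4313 bits

D_KL(Q||P) = Σ Q(x) log₂(Q(x)/P(x))

Computing term by term:
  Q(1)·log₂(Q(1)/P(1)) = 0.1245·log₂(0.1245/0.3873) = -0.20384
  Q(2)·log₂(Q(2)/P(2)) = 0.1636·log₂(0.1636/0.1533) = 0.01535
  Q(3)·log₂(Q(3)/P(3)) = 0.1533·log₂(0.1533/0.1636) = -0.01438
  Q(4)·log₂(Q(4)/P(4)) = 0.3873·log₂(0.3873/0.1245) = 0.63413
  Q(5)·log₂(Q(5)/P(5)) = 0.1713·log₂(0.1713/0.1713) = 0.00000

D_KL(Q||P) = -0.20384 + 0.01535 - 0.01438 + 0.63413 + 0.00000 = 0.43126 ≈ 0.4313 bits

These ARE equal here. Q is P with outcomes relabeled (Q(1) = P(4), Q(2) = P(3), Q(3) = P(2), Q(4) = P(1)) by a relabeling that is its own inverse, so the two sums contain exactly the same terms in a different order. This is a special case — KL divergence is not symmetric in general: D_KL(P||Q) ≠ D_KL(Q||P) for most P, Q.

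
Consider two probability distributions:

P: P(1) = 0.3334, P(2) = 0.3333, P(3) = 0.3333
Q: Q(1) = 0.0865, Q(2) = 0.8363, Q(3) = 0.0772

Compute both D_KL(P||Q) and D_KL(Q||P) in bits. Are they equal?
D_KL(P||Q) = 0.9099 bits, D_KL(Q||P) = 0.7787 bits. No, they are not equal.

D_KL(P||Q) = Σ P(x) log₂(P(x)/Q(x))

Computing term by term:
  P(1)·log₂(P(1)/Q(1)) = 0.3334·log₂(0.3334/0.0865) = 0.64896
  P(2)·log₂(P(2)/Q(2)) = 0.3333·log₂(0.3333/0.8363) = -0.44236
  P(3)·log₂(P(3)/Q(3)) = 0.3333·log₂(0.3333/0.0772) = 0.70331

D_KL(P||Q) = 0.64896 - 0.44236 + 0.70331 = 0.90991 ≈ 0.9099 bits

D_KL(Q||P) = Σ Q(x) log₂(Q(x)/P(x))

Computing term by term:
  Q(1)·log₂(Q(1)/P(1)) = 0.0865·log₂(0.0865/0.3334) = -0.16837
  Q(2)·log₂(Q(2)/P(2)) = 0.8363·log₂(0.8363/0.3333) = 1.10994
  Q(3)·log₂(Q(3)/P(3)) = 0.0772·log₂(0.0772/0.3333) = -0.16290

D_KL(Q||P) = -0.16837 + 1.10994 - 0.16290 = 0.77867 ≈ 0.7787 bits

These are NOT equal (difference: 0.1312 bits). KL divergence is asymmetric: D_KL(P||Q) ≠ D_KL(Q||P) in general.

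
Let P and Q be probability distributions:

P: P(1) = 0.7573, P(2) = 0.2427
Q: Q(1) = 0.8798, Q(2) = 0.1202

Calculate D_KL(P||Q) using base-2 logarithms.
0.0822 bits

D_KL(P||Q) = Σ P(x) log₂(P(x)/Q(x))

Computing term by term:
  P(1)·log₂(P(1)/Q(1)) = 0.7573·log₂(0.7573/0.8798) = -0.16381
  P(2)·log₂(P(2)/Q(2)) = 0.2427·log₂(0.2427/0.1202) = 0.24603

D_KL(P||Q) = -0.16381 + 0.24603 = 0.08222 ≈ 0.0822 bits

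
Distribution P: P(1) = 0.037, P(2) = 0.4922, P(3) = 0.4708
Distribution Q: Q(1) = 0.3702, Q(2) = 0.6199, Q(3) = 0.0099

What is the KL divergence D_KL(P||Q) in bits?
2.3363 bits

D_KL(P||Q) = Σ P(x) log₂(P(x)/Q(x))

Computing term by term:
  P(1)·log₂(P(1)/Q(1)) = 0.037·log₂(0.037/0.3702) = -0.12294
  P(2)·log₂(P(2)/Q(2)) = 0.4922·log₂(0.4922/0.6199) = -0.16380
  P(3)·log₂(P(3)/Q(3)) = 0.4708·log₂(0.4708/0.0099) = 2.62308

D_KL(P||Q) = -0.12294 - 0.16380 + 2.62308 = 2.33634 ≈ 2.3363 bits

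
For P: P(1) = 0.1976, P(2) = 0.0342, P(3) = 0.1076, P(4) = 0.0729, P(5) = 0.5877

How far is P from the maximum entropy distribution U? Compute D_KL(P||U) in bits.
0.6210 bits

U(i) = 1/5 for all i

D_KL(P||U) = Σ P(x) log₂(P(x) / (1/5))
           = Σ P(x) log₂(P(x)) + log₂(5)
           = log₂(5) - H(P)

H(P) = -Σ P(x) log₂(P(x)):
  -P(1)·log₂(P(1)) = -(0.1976)·log₂(0.1976) = 0.46225
  -P(2)·log₂(P(2)) = -(0.0342)·log₂(0.0342) = 0.16655
  -P(3)·log₂(P(3)) = -(0.1076)·log₂(0.1076) = 0.34607
  -P(4)·log₂(P(4)) = -(0.0729)·log₂(0.0729) = 0.27541
  -P(5)·log₂(P(5)) = -(0.5877)·log₂(0.5877) = 0.45068
H(P) = 0.46225 + 0.16655 + 0.34607 + 0.27541 + 0.45068 = 1.70096 bits

log₂(5) = 2.32193 bits

D_KL(P||U) = 2.32193 - 1.70096 = 0.62097 ≈ 0.6210 bits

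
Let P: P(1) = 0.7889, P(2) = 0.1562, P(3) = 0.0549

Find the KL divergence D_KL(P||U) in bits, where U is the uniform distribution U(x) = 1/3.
0.6668 bits

U(i) = 1/3 for all i

D_KL(P||U) = Σ P(x) log₂(P(x) / (1/3))
           = Σ P(x) log₂(P(x)) + log₂(3)
           = log₂(3) - H(P)

H(P) = -Σ P(x) log₂(P(x)):
  -P(1)·log₂(P(1)) = -(0.7889)·log₂(0.7889) = 0.26987
  -P(2)·log₂(P(2)) = -(0.1562)·log₂(0.1562) = 0.41839
  -P(3)·log₂(P(3)) = -(0.0549)·log₂(0.0549) = 0.22987
H(P) = 0.26987 + 0.41839 + 0.22987 = 0.91813 bits

log₂(3) = 1.58496 bits

D_KL(P||U) = 1.58496 - 0.91813 = 0.66683 ≈ 0.6668 bits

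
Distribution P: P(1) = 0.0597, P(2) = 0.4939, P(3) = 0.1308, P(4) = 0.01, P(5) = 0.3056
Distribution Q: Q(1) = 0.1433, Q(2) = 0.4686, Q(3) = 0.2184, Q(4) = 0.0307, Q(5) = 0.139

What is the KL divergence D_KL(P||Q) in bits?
0.1965 bits

D_KL(P||Q) = Σ P(x) log₂(P(x)/Q(x))

Computing term by term:
  P(1)·log₂(P(1)/Q(1)) = 0.0597·log₂(0.0597/0.1433) = -0.07542
  P(2)·log₂(P(2)/Q(2)) = 0.4939·log₂(0.4939/0.4686) = 0.03747
  P(3)·log₂(P(3)/Q(3)) = 0.1308·log₂(0.1308/0.2184) = -0.09674
  P(4)·log₂(P(4)/Q(4)) = 0.01·log₂(0.01/0.0307) = -0.01618
  P(5)·log₂(P(5)/Q(5)) = 0.3056·log₂(0.3056/0.139) = 0.34733

D_KL(P||Q) = -0.07542 + 0.03747 - 0.09674 - 0.01618 + 0.34733 = 0.19646 ≈ 0.1965 bits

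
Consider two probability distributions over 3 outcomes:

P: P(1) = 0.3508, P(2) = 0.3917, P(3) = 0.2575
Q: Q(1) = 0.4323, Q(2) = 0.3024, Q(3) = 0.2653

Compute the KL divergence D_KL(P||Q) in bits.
0.0294 bits

D_KL(P||Q) = Σ P(x) log₂(P(x)/Q(x))

Computing term by term:
  P(1)·log₂(P(1)/Q(1)) = 0.3508·log₂(0.3508/0.4323) = -0.10573
  P(2)·log₂(P(2)/Q(2)) = 0.3917·log₂(0.3917/0.3024) = 0.14622
  P(3)·log₂(P(3)/Q(3)) = 0.2575·log₂(0.2575/0.2653) = -0.01109

D_KL(P||Q) = -0.10573 + 0.14622 - 0.01109 = 0.02940 ≈ 0.0294 bits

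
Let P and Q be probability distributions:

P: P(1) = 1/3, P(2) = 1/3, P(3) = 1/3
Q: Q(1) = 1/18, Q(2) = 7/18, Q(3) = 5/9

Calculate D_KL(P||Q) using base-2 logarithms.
0.5419 bits

D_KL(P||Q) = Σ P(x) log₂(P(x)/Q(x))

Computing term by term:
  P(1)·log₂(P(1)/Q(1)) = (1/3)·log₂((1/3)/(1/18)) = 0.86165
  P(2)·log₂(P(2)/Q(2)) = (1/3)·log₂((1/3)/(7/18)) = -0.07413
  P(3)·log₂(P(3)/Q(3)) = (1/3)·log₂((1/3)/(5/9)) = -0.24566

D_KL(P||Q) = 0.86165 - 0.07413 - 0.24566 = 0.54186 ≈ 0.5419 bits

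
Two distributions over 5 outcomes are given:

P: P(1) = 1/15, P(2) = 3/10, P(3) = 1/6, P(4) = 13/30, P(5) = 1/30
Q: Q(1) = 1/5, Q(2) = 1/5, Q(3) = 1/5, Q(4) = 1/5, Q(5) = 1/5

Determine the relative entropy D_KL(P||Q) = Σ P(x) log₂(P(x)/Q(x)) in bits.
0.4232 bits

D_KL(P||Q) = Σ P(x) log₂(P(x)/Q(x))

Computing term by term:
  P(1)·log₂(P(1)/Q(1)) = (1/15)·log₂((1/15)/(1/5)) = -0.10566
  P(2)·log₂(P(2)/Q(2)) = (3/10)·log₂((3/10)/(1/5)) = 0.17549
  P(3)·log₂(P(3)/Q(3)) = (1/6)·log₂((1/6)/(1/5)) = -0.04384
  P(4)·log₂(P(4)/Q(4)) = (13/30)·log₂((13/30)/(1/5)) = 0.48337
  P(5)·log₂(P(5)/Q(5)) = (1/30)·log₂((1/30)/(1/5)) = -0.08617

D_KL(P||Q) = -0.10566 + 0.17549 - 0.04384 + 0.48337 - 0.08617 = 0.42319 ≈ 0.4232 bits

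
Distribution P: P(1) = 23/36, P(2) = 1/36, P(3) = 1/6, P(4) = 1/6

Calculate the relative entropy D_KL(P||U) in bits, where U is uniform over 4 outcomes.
0.5818 bits

U(i) = 1/4 for all i

D_KL(P||U) = Σ P(x) log₂(P(x) / (1/4))
           = Σ P(x) log₂(P(x)) + log₂(4)
           = log₂(4) - H(P)

H(P) = -Σ P(x) log₂(P(x)):
  -P(1)·log₂(P(1)) = -(23/36)·log₂(23/36) = 0.41295
  -P(2)·log₂(P(2)) = -(1/36)·log₂(1/36) = 0.14361
  -P(3)·log₂(P(3)) = -(1/6)·log₂(1/6) = 0.43083
  -P(4)·log₂(P(4)) = -(1/6)·log₂(1/6) = 0.43083
H(P) = 0.41295 + 0.14361 + 0.43083 + 0.43083 = 1.41822 bits

log₂(4) = 2.00000 bits

D_KL(P||U) = 2.00000 - 1.41822 = 0.58178 ≈ 0.5818 bits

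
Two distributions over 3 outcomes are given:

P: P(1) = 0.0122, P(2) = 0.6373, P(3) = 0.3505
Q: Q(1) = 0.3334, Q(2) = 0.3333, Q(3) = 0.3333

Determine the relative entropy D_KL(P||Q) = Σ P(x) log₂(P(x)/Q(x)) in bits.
0.5632 bits

D_KL(P||Q) = Σ P(x) log₂(P(x)/Q(x))

Computing term by term:
  P(1)·log₂(P(1)/Q(1)) = 0.0122·log₂(0.0122/0.3334) = -0.05822
  P(2)·log₂(P(2)/Q(2)) = 0.6373·log₂(0.6373/0.3333) = 0.59597
  P(3)·log₂(P(3)/Q(3)) = 0.3505·log₂(0.3505/0.3333) = 0.02544

D_KL(P||Q) = -0.05822 + 0.59597 + 0.02544 = 0.56319 ≈ 0.5632 bits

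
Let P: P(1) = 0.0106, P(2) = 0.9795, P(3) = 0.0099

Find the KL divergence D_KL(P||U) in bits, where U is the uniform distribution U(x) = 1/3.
1.4202 bits

U(i) = 1/3 for all i

D_KL(P||U) = Σ P(x) log₂(P(x) / (1/3))
           = Σ P(x) log₂(P(x)) + log₂(3)
           = log₂(3) - H(P)

H(P) = -Σ P(x) log₂(P(x)):
  -P(1)·log₂(P(1)) = -(0.0106)·log₂(0.0106) = 0.06953
  -P(2)·log₂(P(2)) = -(0.9795)·log₂(0.9795) = 0.02927
  -P(3)·log₂(P(3)) = -(0.0099)·log₂(0.0099) = 0.06592
H(P) = 0.06953 + 0.02927 + 0.06592 = 0.16472 bits

log₂(3) = 1.58496 bits

D_KL(P||U) = 1.58496 - 0.16472 = 1.42024 ≈ 1.4202 bits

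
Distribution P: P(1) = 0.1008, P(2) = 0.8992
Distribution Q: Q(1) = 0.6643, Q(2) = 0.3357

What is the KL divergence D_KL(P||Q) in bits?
1.0040 bits

D_KL(P||Q) = Σ P(x) log₂(P(x)/Q(x))

Computing term by term:
  P(1)·log₂(P(1)/Q(1)) = 0.1008·log₂(0.1008/0.6643) = -0.27421
  P(2)·log₂(P(2)/Q(2)) = 0.8992·log₂(0.8992/0.3357) = 1.27819

D_KL(P||Q) = -0.27421 + 1.27819 = 1.00398 ≈ 1.0040 bits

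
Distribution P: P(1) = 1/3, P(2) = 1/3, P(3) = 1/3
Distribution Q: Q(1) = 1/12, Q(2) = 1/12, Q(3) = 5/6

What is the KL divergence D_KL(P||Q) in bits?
0.8927 bits

D_KL(P||Q) = Σ P(x) log₂(P(x)/Q(x))

Computing term by term:
  P(1)·log₂(P(1)/Q(1)) = (1/3)·log₂((1/3)/(1/12)) = 0.66667
  P(2)·log₂(P(2)/Q(2)) = (1/3)·log₂((1/3)/(1/12)) = 0.66667
  P(3)·log₂(P(3)/Q(3)) = (1/3)·log₂((1/3)/(5/6)) = -0.44064

D_KL(P||Q) = 0.66667 + 0.66667 - 0.44064 = 0.89270 ≈ 0.8927 bits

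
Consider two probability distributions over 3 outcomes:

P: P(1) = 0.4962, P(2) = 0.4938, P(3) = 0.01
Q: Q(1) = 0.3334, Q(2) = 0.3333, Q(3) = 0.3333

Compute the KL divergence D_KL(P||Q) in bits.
0.5141 bits

D_KL(P||Q) = Σ P(x) log₂(P(x)/Q(x))

Computing term by term:
  P(1)·log₂(P(1)/Q(1)) = 0.4962·log₂(0.4962/0.3334) = 0.28465
  P(2)·log₂(P(2)/Q(2)) = 0.4938·log₂(0.4938/0.3333) = 0.28004
  P(3)·log₂(P(3)/Q(3)) = 0.01·log₂(0.01/0.3333) = -0.05059

D_KL(P||Q) = 0.28465 + 0.28004 - 0.05059 = 0.51410 ≈ 0.5141 bits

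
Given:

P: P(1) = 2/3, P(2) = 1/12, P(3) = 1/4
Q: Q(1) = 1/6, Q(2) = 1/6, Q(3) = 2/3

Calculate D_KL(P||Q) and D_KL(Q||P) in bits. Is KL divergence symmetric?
D_KL(P||Q) = 0.8962 bits, D_KL(Q||P) = 0.7767 bits. No, KL divergence is not symmetric.

D_KL(P||Q) = Σ P(x) log₂(P(x)/Q(x))

Computing term by term:
  P(1)·log₂(P(1)/Q(1)) = (2/3)·log₂((2/3)/(1/6)) = 1.33333
  P(2)·log₂(P(2)/Q(2)) = (1/12)·log₂((1/12)/(1/6)) = -0.08333
  P(3)·log₂(P(3)/Q(3)) = (1/4)·log₂((1/4)/(2/3)) = -0.35376

D_KL(P||Q) = 1.33333 - 0.08333 - 0.35376 = 0.89624 ≈ 0.8962 bits

D_KL(Q||P) = Σ Q(x) log₂(Q(x)/P(x))

Computing term by term:
  Q(1)·log₂(Q(1)/P(1)) = (1/6)·log₂((1/6)/(2/3)) = -0.33333
  Q(2)·log₂(Q(2)/P(2)) = (1/6)·log₂((1/6)/(1/12)) = 0.16667
  Q(3)·log₂(Q(3)/P(3)) = (2/3)·log₂((2/3)/(1/4)) = 0.94336

D_KL(Q||P) = -0.33333 + 0.16667 + 0.94336 = 0.77670 ≈ 0.7767 bits

These are NOT equal (difference: 0.1195 bits). KL divergence is asymmetric: D_KL(P||Q) ≠ D_KL(Q||P) in general.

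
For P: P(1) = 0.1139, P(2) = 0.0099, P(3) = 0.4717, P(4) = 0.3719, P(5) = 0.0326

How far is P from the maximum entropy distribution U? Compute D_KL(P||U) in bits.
0.6960 bits

U(i) = 1/5 for all i

D_KL(P||U) = Σ P(x) log₂(P(x) / (1/5))
           = Σ P(x) log₂(P(x)) + log₂(5)
           = log₂(5) - H(P)

H(P) = -Σ P(x) log₂(P(x)):
  -P(1)·log₂(P(1)) = -(0.1139)·log₂(0.1139) = 0.35698
  -P(2)·log₂(P(2)) = -(0.0099)·log₂(0.0099) = 0.06592
  -P(3)·log₂(P(3)) = -(0.4717)·log₂(0.4717) = 0.51135
  -P(4)·log₂(P(4)) = -(0.3719)·log₂(0.3719) = 0.53071
  -P(5)·log₂(P(5)) = -(0.0326)·log₂(0.0326) = 0.16101
H(P) = 0.35698 + 0.06592 + 0.51135 + 0.53071 + 0.16101 = 1.62597 bits

log₂(5) = 2.32193 bits

D_KL(P||U) = 2.32193 - 1.62597 = 0.69596 ≈ 0.6960 bits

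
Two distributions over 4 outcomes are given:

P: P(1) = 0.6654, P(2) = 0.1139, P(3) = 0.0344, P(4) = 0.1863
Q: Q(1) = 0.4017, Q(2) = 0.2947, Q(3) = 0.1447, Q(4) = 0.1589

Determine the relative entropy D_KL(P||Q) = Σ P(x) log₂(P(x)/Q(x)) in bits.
0.2997 bits

D_KL(P||Q) = Σ P(x) log₂(P(x)/Q(x))

Computing term by term:
  P(1)·log₂(P(1)/Q(1)) = 0.6654·log₂(0.6654/0.4017) = 0.48448
  P(2)·log₂(P(2)/Q(2)) = 0.1139·log₂(0.1139/0.2947) = -0.15621
  P(3)·log₂(P(3)/Q(3)) = 0.0344·log₂(0.0344/0.1447) = -0.07130
  P(4)·log₂(P(4)/Q(4)) = 0.1863·log₂(0.1863/0.1589) = 0.04276

D_KL(P||Q) = 0.48448 - 0.15621 - 0.07130 + 0.04276 = 0.29973 ≈ 0.2997 bits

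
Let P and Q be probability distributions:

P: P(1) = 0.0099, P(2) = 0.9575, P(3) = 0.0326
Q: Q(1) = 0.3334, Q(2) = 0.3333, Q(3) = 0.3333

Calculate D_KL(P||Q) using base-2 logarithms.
1.2982 bits

D_KL(P||Q) = Σ P(x) log₂(P(x)/Q(x))

Computing term by term:
  P(1)·log₂(P(1)/Q(1)) = 0.0099·log₂(0.0099/0.3334) = -0.05023
  P(2)·log₂(P(2)/Q(2)) = 0.9575·log₂(0.9575/0.3333) = 1.45775
  P(3)·log₂(P(3)/Q(3)) = 0.0326·log₂(0.0326/0.3333) = -0.10934

D_KL(P||Q) = -0.05023 + 1.45775 - 0.10934 = 1.29818 ≈ 1.2982 bits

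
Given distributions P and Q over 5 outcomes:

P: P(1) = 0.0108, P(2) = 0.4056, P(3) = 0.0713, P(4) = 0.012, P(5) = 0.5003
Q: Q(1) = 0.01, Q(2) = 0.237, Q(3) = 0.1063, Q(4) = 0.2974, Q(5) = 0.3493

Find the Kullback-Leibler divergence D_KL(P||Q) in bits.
0.4783 bits

D_KL(P||Q) = Σ P(x) log₂(P(x)/Q(x))

Computing term by term:
  P(1)·log₂(P(1)/Q(1)) = 0.0108·log₂(0.0108/0.01) = 0.00120
  P(2)·log₂(P(2)/Q(2)) = 0.4056·log₂(0.4056/0.237) = 0.31441
  P(3)·log₂(P(3)/Q(3)) = 0.0713·log₂(0.0713/0.1063) = -0.04108
  P(4)·log₂(P(4)/Q(4)) = 0.012·log₂(0.012/0.2974) = -0.05558
  P(5)·log₂(P(5)/Q(5)) = 0.5003·log₂(0.5003/0.3493) = 0.25932

D_KL(P||Q) = 0.00120 + 0.31441 - 0.04108 - 0.05558 + 0.25932 = 0.47827 ≈ 0.4783 bits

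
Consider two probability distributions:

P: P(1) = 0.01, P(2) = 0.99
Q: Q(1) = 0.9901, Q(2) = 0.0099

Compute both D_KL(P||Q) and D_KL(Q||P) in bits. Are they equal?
D_KL(P||Q) = 6.5111 bits, D_KL(Q||P) = 6.4981 bits. No, they are not equal.

D_KL(P||Q) = Σ P(x) log₂(P(x)/Q(x))

Computing term by term:
  P(1)·log₂(P(1)/Q(1)) = 0.01·log₂(0.01/0.9901) = -0.06630
  P(2)·log₂(P(2)/Q(2)) = 0.99·log₂(0.99/0.0099) = 6.57742

D_KL(P||Q) = -0.06630 + 6.57742 = 6.51112 ≈ 6.5111 bits

D_KL(Q||P) = Σ Q(x) log₂(Q(x)/P(x))

Computing term by term:
  Q(1)·log₂(Q(1)/P(1)) = 0.9901·log₂(0.9901/0.01) = 6.56387
  Q(2)·log₂(Q(2)/P(2)) = 0.0099·log₂(0.0099/0.99) = -0.06577

D_KL(Q||P) = 6.56387 - 0.06577 = 6.49810 ≈ 6.4981 bits

These are NOT equal (difference: 0.0130 bits). KL divergence is asymmetric: D_KL(P||Q) ≠ D_KL(Q||P) in general.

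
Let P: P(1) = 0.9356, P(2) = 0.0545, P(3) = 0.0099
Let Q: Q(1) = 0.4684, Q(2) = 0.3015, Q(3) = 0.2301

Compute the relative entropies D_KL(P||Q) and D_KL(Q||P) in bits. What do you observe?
D_KL(P||Q) = 0.7544 bits, D_KL(Q||P) = 1.3209 bits. The two directions give different values (D_KL(Q||P) exceeds D_KL(P||Q) by 0.5665 bits): KL divergence is asymmetric.

D_KL(P||Q) = Σ P(x) log₂(P(x)/Q(x))

Computing term by term:
  P(1)·log₂(P(1)/Q(1)) = 0.9356·log₂(0.9356/0.4684) = 0.93387
  P(2)·log₂(P(2)/Q(2)) = 0.0545·log₂(0.0545/0.3015) = -0.13450
  P(3)·log₂(P(3)/Q(3)) = 0.0099·log₂(0.0099/0.2301) = -0.04493

D_KL(P||Q) = 0.93387 - 0.13450 - 0.04493 = 0.75444 ≈ 0.7544 bits

D_KL(Q||P) = Σ Q(x) log₂(Q(x)/P(x))

Computing term by term:
  Q(1)·log₂(Q(1)/P(1)) = 0.4684·log₂(0.4684/0.9356) = -0.46753
  Q(2)·log₂(Q(2)/P(2)) = 0.3015·log₂(0.3015/0.0545) = 0.74405
  Q(3)·log₂(Q(3)/P(3)) = 0.2301·log₂(0.2301/0.0099) = 1.04435

D_KL(Q||P) = -0.46753 + 0.74405 + 1.04435 = 1.32087 ≈ 1.3209 bits

These are NOT equal (difference: 0.5665 bits). KL divergence is asymmetric: D_KL(P||Q) ≠ D_KL(Q||P) in general.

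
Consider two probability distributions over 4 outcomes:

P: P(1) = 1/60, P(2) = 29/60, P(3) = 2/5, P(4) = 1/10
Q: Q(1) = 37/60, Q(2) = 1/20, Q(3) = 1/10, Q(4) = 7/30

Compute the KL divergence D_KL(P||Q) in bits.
2.1729 bits

D_KL(P||Q) = Σ P(x) log₂(P(x)/Q(x))

Computing term by term:
  P(1)·log₂(P(1)/Q(1)) = (1/60)·log₂((1/60)/(37/60)) = -0.08682
  P(2)·log₂(P(2)/Q(2)) = (29/60)·log₂((29/60)/(1/20)) = 1.58196
  P(3)·log₂(P(3)/Q(3)) = (2/5)·log₂((2/5)/(1/10)) = 0.80000
  P(4)·log₂(P(4)/Q(4)) = (1/10)·log₂((1/10)/(7/30)) = -0.12224

D_KL(P||Q) = -0.08682 + 1.58196 + 0.80000 - 0.12224 = 2.17290 ≈ 2.1729 bits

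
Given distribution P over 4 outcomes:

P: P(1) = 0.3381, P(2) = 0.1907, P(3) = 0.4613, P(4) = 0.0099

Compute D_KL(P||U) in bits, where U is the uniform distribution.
0.4343 bits

U(i) = 1/4 for all i

D_KL(P||U) = Σ P(x) log₂(P(x) / (1/4))
           = Σ P(x) log₂(P(x)) + log₂(4)
           = log₂(4) - H(P)

H(P) = -Σ P(x) log₂(P(x)):
  -P(1)·log₂(P(1)) = -(0.3381)·log₂(0.3381) = 0.52895
  -P(2)·log₂(P(2)) = -(0.1907)·log₂(0.1907) = 0.45589
  -P(3)·log₂(P(3)) = -(0.4613)·log₂(0.4613) = 0.51491
  -P(4)·log₂(P(4)) = -(0.0099)·log₂(0.0099) = 0.06592
H(P) = 0.52895 + 0.45589 + 0.51491 + 0.06592 = 1.56567 bits

log₂(4) = 2.00000 bits

D_KL(P||U) = 2.00000 - 1.56567 = 0.43433 ≈ 0.4343 bits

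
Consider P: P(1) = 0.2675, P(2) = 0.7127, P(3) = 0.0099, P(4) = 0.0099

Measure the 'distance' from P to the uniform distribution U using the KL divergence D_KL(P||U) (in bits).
1.0110 bits

U(i) = 1/4 for all i

D_KL(P||U) = Σ P(x) log₂(P(x) / (1/4))
           = Σ P(x) log₂(P(x)) + log₂(4)
           = log₂(4) - H(P)

H(P) = -Σ P(x) log₂(P(x)):
  -P(1)·log₂(P(1)) = -(0.2675)·log₂(0.2675) = 0.50889
  -P(2)·log₂(P(2)) = -(0.7127)·log₂(0.7127) = 0.34825
  -P(3)·log₂(P(3)) = -(0.0099)·log₂(0.0099) = 0.06592
  -P(4)·log₂(P(4)) = -(0.0099)·log₂(0.0099) = 0.06592
H(P) = 0.50889 + 0.34825 + 0.06592 + 0.06592 = 0.98898 bits

log₂(4) = 2.00000 bits

D_KL(P||U) = 2.00000 - 0.98898 = 1.01102 ≈ 1.0110 bits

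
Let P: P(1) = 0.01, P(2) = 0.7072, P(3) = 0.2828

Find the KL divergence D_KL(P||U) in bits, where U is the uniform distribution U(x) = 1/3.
0.6498 bits

U(i) = 1/3 for all i

D_KL(P||U) = Σ P(x) log₂(P(x) / (1/3))
           = Σ P(x) log₂(P(x)) + log₂(3)
           = log₂(3) - H(P)

H(P) = -Σ P(x) log₂(P(x)):
  -P(1)·log₂(P(1)) = -(0.01)·log₂(0.01) = 0.06644
  -P(2)·log₂(P(2)) = -(0.7072)·log₂(0.7072) = 0.35347
  -P(3)·log₂(P(3)) = -(0.2828)·log₂(0.2828) = 0.51530
H(P) = 0.06644 + 0.35347 + 0.51530 = 0.93521 bits

log₂(3) = 1.58496 bits

D_KL(P||U) = 1.58496 - 0.93521 = 0.64975 ≈ 0.6498 bits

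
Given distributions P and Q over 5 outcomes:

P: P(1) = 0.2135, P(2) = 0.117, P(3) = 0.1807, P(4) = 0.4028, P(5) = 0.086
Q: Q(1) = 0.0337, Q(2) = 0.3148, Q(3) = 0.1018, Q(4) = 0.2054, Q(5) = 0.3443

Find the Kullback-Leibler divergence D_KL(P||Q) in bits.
0.7704 bits

D_KL(P||Q) = Σ P(x) log₂(P(x)/Q(x))

Computing term by term:
  P(1)·log₂(P(1)/Q(1)) = 0.2135·log₂(0.2135/0.0337) = 0.56864
  P(2)·log₂(P(2)/Q(2)) = 0.117·log₂(0.117/0.3148) = -0.16707
  P(3)·log₂(P(3)/Q(3)) = 0.1807·log₂(0.1807/0.1018) = 0.14959
  P(4)·log₂(P(4)/Q(4)) = 0.4028·log₂(0.4028/0.2054) = 0.39137
  P(5)·log₂(P(5)/Q(5)) = 0.086·log₂(0.086/0.3443) = -0.17211

D_KL(P||Q) = 0.56864 - 0.16707 + 0.14959 + 0.39137 - 0.17211 = 0.77042 ≈ 0.7704 bits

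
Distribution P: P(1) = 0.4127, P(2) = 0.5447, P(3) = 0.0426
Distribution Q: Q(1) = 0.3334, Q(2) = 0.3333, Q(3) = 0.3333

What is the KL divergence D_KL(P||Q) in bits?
0.3866 bits

D_KL(P||Q) = Σ P(x) log₂(P(x)/Q(x))

Computing term by term:
  P(1)·log₂(P(1)/Q(1)) = 0.4127·log₂(0.4127/0.3334) = 0.12705
  P(2)·log₂(P(2)/Q(2)) = 0.5447·log₂(0.5447/0.3333) = 0.38600
  P(3)·log₂(P(3)/Q(3)) = 0.0426·log₂(0.0426/0.3333) = -0.12643

D_KL(P||Q) = 0.12705 + 0.38600 - 0.12643 = 0.38662 ≈ 0.3866 bits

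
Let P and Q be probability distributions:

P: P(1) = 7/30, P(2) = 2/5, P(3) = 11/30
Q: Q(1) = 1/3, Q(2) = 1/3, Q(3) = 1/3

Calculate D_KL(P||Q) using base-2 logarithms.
0.0356 bits

D_KL(P||Q) = Σ P(x) log₂(P(x)/Q(x))

Computing term by term:
  P(1)·log₂(P(1)/Q(1)) = (7/30)·log₂((7/30)/(1/3)) = -0.12007
  P(2)·log₂(P(2)/Q(2)) = (2/5)·log₂((2/5)/(1/3)) = 0.10521
  P(3)·log₂(P(3)/Q(3)) = (11/30)·log₂((11/30)/(1/3)) = 0.05042

D_KL(P||Q) = -0.12007 + 0.10521 + 0.05042 = 0.03556 ≈ 0.0356 bits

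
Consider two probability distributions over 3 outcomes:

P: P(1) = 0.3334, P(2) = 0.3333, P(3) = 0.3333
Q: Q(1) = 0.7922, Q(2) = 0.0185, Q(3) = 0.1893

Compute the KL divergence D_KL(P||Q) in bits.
1.2460 bits

D_KL(P||Q) = Σ P(x) log₂(P(x)/Q(x))

Computing term by term:
  P(1)·log₂(P(1)/Q(1)) = 0.3334·log₂(0.3334/0.7922) = -0.41629
  P(2)·log₂(P(2)/Q(2)) = 0.3333·log₂(0.3333/0.0185) = 1.39027
  P(3)·log₂(P(3)/Q(3)) = 0.3333·log₂(0.3333/0.1893) = 0.27202

D_KL(P||Q) = -0.41629 + 1.39027 + 0.27202 = 1.24600 ≈ 1.2460 bits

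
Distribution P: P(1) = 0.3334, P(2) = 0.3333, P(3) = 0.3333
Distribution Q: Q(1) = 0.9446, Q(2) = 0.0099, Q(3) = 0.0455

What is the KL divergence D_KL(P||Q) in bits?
2.1475 bits

D_KL(P||Q) = Σ P(x) log₂(P(x)/Q(x))

Computing term by term:
  P(1)·log₂(P(1)/Q(1)) = 0.3334·log₂(0.3334/0.9446) = -0.50092
  P(2)·log₂(P(2)/Q(2)) = 0.3333·log₂(0.3333/0.0099) = 1.69091
  P(3)·log₂(P(3)/Q(3)) = 0.3333·log₂(0.3333/0.0455) = 0.95753

D_KL(P||Q) = -0.50092 + 1.69091 + 0.95753 = 2.14752 ≈ 2.1475 bits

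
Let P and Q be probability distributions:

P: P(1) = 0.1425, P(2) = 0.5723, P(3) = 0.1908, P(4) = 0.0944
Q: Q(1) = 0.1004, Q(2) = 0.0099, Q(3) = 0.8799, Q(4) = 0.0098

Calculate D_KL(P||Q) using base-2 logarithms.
3.3095 bits

D_KL(P||Q) = Σ P(x) log₂(P(x)/Q(x))

Computing term by term:
  P(1)·log₂(P(1)/Q(1)) = 0.1425·log₂(0.1425/0.1004) = 0.07199
  P(2)·log₂(P(2)/Q(2)) = 0.5723·log₂(0.5723/0.0099) = 3.34979
  P(3)·log₂(P(3)/Q(3)) = 0.1908·log₂(0.1908/0.8799) = -0.42077
  P(4)·log₂(P(4)/Q(4)) = 0.0944·log₂(0.0944/0.0098) = 0.30849

D_KL(P||Q) = 0.07199 + 3.34979 - 0.42077 + 0.30849 = 3.30950 ≈ 3.3095 bits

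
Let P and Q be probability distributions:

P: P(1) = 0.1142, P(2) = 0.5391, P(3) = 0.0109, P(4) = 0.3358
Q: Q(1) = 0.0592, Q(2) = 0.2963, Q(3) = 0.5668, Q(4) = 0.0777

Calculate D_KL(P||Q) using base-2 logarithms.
1.2207 bits

D_KL(P||Q) = Σ P(x) log₂(P(x)/Q(x))

Computing term by term:
  P(1)·log₂(P(1)/Q(1)) = 0.1142·log₂(0.1142/0.0592) = 0.10825
  P(2)·log₂(P(2)/Q(2)) = 0.5391·log₂(0.5391/0.2963) = 0.46551
  P(3)·log₂(P(3)/Q(3)) = 0.0109·log₂(0.0109/0.5668) = -0.06213
  P(4)·log₂(P(4)/Q(4)) = 0.3358·log₂(0.3358/0.0777) = 0.70908

D_KL(P||Q) = 0.10825 + 0.46551 - 0.06213 + 0.70908 = 1.22071 ≈ 1.2207 bits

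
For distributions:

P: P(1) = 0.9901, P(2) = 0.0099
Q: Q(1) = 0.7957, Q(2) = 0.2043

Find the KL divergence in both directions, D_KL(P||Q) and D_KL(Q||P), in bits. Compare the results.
D_KL(P||Q) = 0.2690 bits, D_KL(Q||P) = 0.6413 bits. D_KL(Q||P) is larger than D_KL(P||Q) by 0.3723 bits; the two directions differ.

D_KL(P||Q) = Σ P(x) log₂(P(x)/Q(x))

Computing term by term:
  P(1)·log₂(P(1)/Q(1)) = 0.9901·log₂(0.9901/0.7957) = 0.31223
  P(2)·log₂(P(2)/Q(2)) = 0.0099·log₂(0.0099/0.2043) = -0.04323

D_KL(P||Q) = 0.31223 - 0.04323 = 0.26900 ≈ 0.2690 bits

D_KL(Q||P) = Σ Q(x) log₂(Q(x)/P(x))

Computing term by term:
  Q(1)·log₂(Q(1)/P(1)) = 0.7957·log₂(0.7957/0.9901) = -0.25092
  Q(2)·log₂(Q(2)/P(2)) = 0.2043·log₂(0.2043/0.0099) = 0.89220

D_KL(Q||P) = -0.25092 + 0.89220 = 0.64128 ≈ 0.6413 bits

These are NOT equal (difference: 0.3723 bits). KL divergence is asymmetric: D_KL(P||Q) ≠ D_KL(Q||P) in general.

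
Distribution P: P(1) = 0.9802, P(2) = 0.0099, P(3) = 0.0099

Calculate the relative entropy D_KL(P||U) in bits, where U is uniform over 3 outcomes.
1.4248 bits

U(i) = 1/3 for all i

D_KL(P||U) = Σ P(x) log₂(P(x) / (1/3))
           = Σ P(x) log₂(P(x)) + log₂(3)
           = log₂(3) - H(P)

H(P) = -Σ P(x) log₂(P(x)):
  -P(1)·log₂(P(1)) = -(0.9802)·log₂(0.9802) = 0.02828
  -P(2)·log₂(P(2)) = -(0.0099)·log₂(0.0099) = 0.06592
  -P(3)·log₂(P(3)) = -(0.0099)·log₂(0.0099) = 0.06592
H(P) = 0.02828 + 0.06592 + 0.06592 = 0.16012 bits

log₂(3) = 1.58496 bits

D_KL(P||U) = 1.58496 - 0.16012 = 1.42484 ≈ 1.4248 bits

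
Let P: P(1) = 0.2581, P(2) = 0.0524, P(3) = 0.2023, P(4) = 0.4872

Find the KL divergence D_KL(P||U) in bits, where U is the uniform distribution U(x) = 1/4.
0.3009 bits

U(i) = 1/4 for all i

D_KL(P||U) = Σ P(x) log₂(P(x) / (1/4))
           = Σ P(x) log₂(P(x)) + log₂(4)
           = log₂(4) - H(P)

H(P) = -Σ P(x) log₂(P(x)):
  -P(1)·log₂(P(1)) = -(0.2581)·log₂(0.2581) = 0.50433
  -P(2)·log₂(P(2)) = -(0.0524)·log₂(0.0524) = 0.22292
  -P(3)·log₂(P(3)) = -(0.2023)·log₂(0.2023) = 0.46639
  -P(4)·log₂(P(4)) = -(0.4872)·log₂(0.4872) = 0.50543
H(P) = 0.50433 + 0.22292 + 0.46639 + 0.50543 = 1.69907 bits

log₂(4) = 2.00000 bits

D_KL(P||U) = 2.00000 - 1.69907 = 0.30093 ≈ 0.3009 bits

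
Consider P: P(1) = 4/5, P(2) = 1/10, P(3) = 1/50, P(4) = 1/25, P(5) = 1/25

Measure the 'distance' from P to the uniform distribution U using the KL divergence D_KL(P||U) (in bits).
1.2478 bits

U(i) = 1/5 for all i

D_KL(P||U) = Σ P(x) log₂(P(x) / (1/5))
           = Σ P(x) log₂(P(x)) + log₂(5)
           = log₂(5) - H(P)

H(P) = -Σ P(x) log₂(P(x)):
  -P(1)·log₂(P(1)) = -(4/5)·log₂(4/5) = 0.25754
  -P(2)·log₂(P(2)) = -(1/10)·log₂(1/10) = 0.33219
  -P(3)·log₂(P(3)) = -(1/50)·log₂(1/50) = 0.11288
  -P(4)·log₂(P(4)) = -(1/25)·log₂(1/25) = 0.18575
  -P(5)·log₂(P(5)) = -(1/25)·log₂(1/25) = 0.18575
H(P) = 0.25754 + 0.33219 + 0.11288 + 0.18575 + 0.18575 = 1.07411 bits

log₂(5) = 2.32193 bits

D_KL(P||U) = 2.32193 - 1.07411 = 1.24782 ≈ 1.2478 bits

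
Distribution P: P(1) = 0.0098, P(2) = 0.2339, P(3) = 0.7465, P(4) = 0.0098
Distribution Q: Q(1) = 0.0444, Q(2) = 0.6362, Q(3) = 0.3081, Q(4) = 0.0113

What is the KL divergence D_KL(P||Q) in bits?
0.5921 bits

D_KL(P||Q) = Σ P(x) log₂(P(x)/Q(x))

Computing term by term:
  P(1)·log₂(P(1)/Q(1)) = 0.0098·log₂(0.0098/0.0444) = -0.02136
  P(2)·log₂(P(2)/Q(2)) = 0.2339·log₂(0.2339/0.6362) = -0.33766
  P(3)·log₂(P(3)/Q(3)) = 0.7465·log₂(0.7465/0.3081) = 0.95309
  P(4)·log₂(P(4)/Q(4)) = 0.0098·log₂(0.0098/0.0113) = -0.00201

D_KL(P||Q) = -0.02136 - 0.33766 + 0.95309 - 0.00201 = 0.59206 ≈ 0.5921 bits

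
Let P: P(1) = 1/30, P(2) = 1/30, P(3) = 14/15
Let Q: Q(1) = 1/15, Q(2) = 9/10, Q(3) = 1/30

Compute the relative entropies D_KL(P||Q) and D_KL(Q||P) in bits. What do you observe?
D_KL(P||Q) = 4.2950 bits, D_KL(Q||P) = 4.1858 bits. The two directions give different values (D_KL(P||Q) exceeds D_KL(Q||P) by 0.1092 bits): KL divergence is asymmetric.

D_KL(P||Q) = Σ P(x) log₂(P(x)/Q(x))

Computing term by term:
  P(1)·log₂(P(1)/Q(1)) = (1/30)·log₂((1/30)/(1/15)) = -0.03333
  P(2)·log₂(P(2)/Q(2)) = (1/30)·log₂((1/30)/(9/10)) = -0.15850
  P(3)·log₂(P(3)/Q(3)) = (14/15)·log₂((14/15)/(1/30)) = 4.48686

D_KL(P||Q) = -0.03333 - 0.15850 + 4.48686 = 4.29503 ≈ 4.2950 bits

D_KL(Q||P) = Σ Q(x) log₂(Q(x)/P(x))

Computing term by term:
  Q(1)·log₂(Q(1)/P(1)) = (1/15)·log₂((1/15)/(1/30)) = 0.06667
  Q(2)·log₂(Q(2)/P(2)) = (9/10)·log₂((9/10)/(1/30)) = 4.27940
  Q(3)·log₂(Q(3)/P(3)) = (1/30)·log₂((1/30)/(14/15)) = -0.16025

D_KL(Q||P) = 0.06667 + 4.27940 - 0.16025 = 4.18582 ≈ 4.1858 bits

These are NOT equal (difference: 0.1092 bits). KL divergence is asymmetric: D_KL(P||Q) ≠ D_KL(Q||P) in general.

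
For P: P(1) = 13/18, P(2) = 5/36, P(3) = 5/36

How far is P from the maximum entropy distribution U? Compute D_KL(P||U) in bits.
0.4548 bits

U(i) = 1/3 for all i

D_KL(P||U) = Σ P(x) log₂(P(x) / (1/3))
           = Σ P(x) log₂(P(x)) + log₂(3)
           = log₂(3) - H(P)

H(P) = -Σ P(x) log₂(P(x)):
  -P(1)·log₂(P(1)) = -(13/18)·log₂(13/18) = 0.33907
  -P(2)·log₂(P(2)) = -(5/36)·log₂(5/36) = 0.39556
  -P(3)·log₂(P(3)) = -(5/36)·log₂(5/36) = 0.39556
H(P) = 0.33907 + 0.39556 + 0.39556 = 1.13019 bits

log₂(3) = 1.58496 bits

D_KL(P||U) = 1.58496 - 1.13019 = 0.45477 ≈ 0.4548 bits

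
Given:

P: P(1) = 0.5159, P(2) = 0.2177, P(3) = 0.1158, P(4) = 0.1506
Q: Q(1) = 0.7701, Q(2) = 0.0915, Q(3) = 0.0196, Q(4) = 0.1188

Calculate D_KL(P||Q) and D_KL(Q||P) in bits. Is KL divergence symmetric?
D_KL(P||Q) = 0.3224 bits, D_KL(Q||P) = 0.2398 bits. No, KL divergence is not symmetric.

D_KL(P||Q) = Σ P(x) log₂(P(x)/Q(x))

Computing term by term:
  P(1)·log₂(P(1)/Q(1)) = 0.5159·log₂(0.5159/0.7701) = -0.29817
  P(2)·log₂(P(2)/Q(2)) = 0.2177·log₂(0.2177/0.0915) = 0.27223
  P(3)·log₂(P(3)/Q(3)) = 0.1158·log₂(0.1158/0.0196) = 0.29676
  P(4)·log₂(P(4)/Q(4)) = 0.1506·log₂(0.1506/0.1188) = 0.05153

D_KL(P||Q) = -0.29817 + 0.27223 + 0.29676 + 0.05153 = 0.32235 ≈ 0.3224 bits

D_KL(Q||P) = Σ Q(x) log₂(Q(x)/P(x))

Computing term by term:
  Q(1)·log₂(Q(1)/P(1)) = 0.7701·log₂(0.7701/0.5159) = 0.44508
  Q(2)·log₂(Q(2)/P(2)) = 0.0915·log₂(0.0915/0.2177) = -0.11442
  Q(3)·log₂(Q(3)/P(3)) = 0.0196·log₂(0.0196/0.1158) = -0.05023
  Q(4)·log₂(Q(4)/P(4)) = 0.1188·log₂(0.1188/0.1506) = -0.04065

D_KL(Q||P) = 0.44508 - 0.11442 - 0.05023 - 0.04065 = 0.23978 ≈ 0.2398 bits

These are NOT equal (difference: 0.0826 bits). KL divergence is asymmetric: D_KL(P||Q) ≠ D_KL(Q||P) in general.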